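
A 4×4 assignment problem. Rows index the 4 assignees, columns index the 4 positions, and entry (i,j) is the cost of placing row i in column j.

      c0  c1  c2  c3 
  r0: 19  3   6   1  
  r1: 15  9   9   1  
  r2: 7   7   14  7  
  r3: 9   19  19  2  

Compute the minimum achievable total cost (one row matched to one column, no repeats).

optimal assignment: row0→col1 (cost 3), row1→col2 (cost 9), row2→col0 (cost 7), row3→col3 (cost 2)
total = 3 + 9 + 7 + 2 = 21

Minimum assignment cost: 21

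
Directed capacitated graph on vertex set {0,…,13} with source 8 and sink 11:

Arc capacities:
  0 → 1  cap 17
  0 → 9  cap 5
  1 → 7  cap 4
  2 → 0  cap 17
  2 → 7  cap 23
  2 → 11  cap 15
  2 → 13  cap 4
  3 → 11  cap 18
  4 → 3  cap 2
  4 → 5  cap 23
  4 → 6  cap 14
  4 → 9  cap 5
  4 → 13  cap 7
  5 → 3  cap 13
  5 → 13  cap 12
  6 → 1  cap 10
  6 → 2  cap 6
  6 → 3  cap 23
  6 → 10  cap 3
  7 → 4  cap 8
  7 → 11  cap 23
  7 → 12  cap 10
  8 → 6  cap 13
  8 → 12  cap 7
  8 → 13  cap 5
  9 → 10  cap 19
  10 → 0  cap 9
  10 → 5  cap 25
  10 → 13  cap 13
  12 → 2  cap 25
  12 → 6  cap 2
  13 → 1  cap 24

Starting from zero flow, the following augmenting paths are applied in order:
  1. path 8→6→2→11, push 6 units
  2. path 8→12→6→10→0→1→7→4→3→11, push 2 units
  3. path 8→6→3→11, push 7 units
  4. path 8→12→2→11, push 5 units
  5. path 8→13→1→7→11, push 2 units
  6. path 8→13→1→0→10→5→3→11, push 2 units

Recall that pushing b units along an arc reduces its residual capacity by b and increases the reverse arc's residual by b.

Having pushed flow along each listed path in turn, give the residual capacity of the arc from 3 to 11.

Residual capacity of (3,11): 7

after path 1 (8→6→2→11, push 6): res(3,11)=18
after path 2 (8→12→6→10→0→1→7→4→3→11, push 2): res(3,11)=16
after path 3 (8→6→3→11, push 7): res(3,11)=9
after path 4 (8→12→2→11, push 5): res(3,11)=9
after path 5 (8→13→1→7→11, push 2): res(3,11)=9
after path 6 (8→13→1→0→10→5→3→11, push 2): res(3,11)=7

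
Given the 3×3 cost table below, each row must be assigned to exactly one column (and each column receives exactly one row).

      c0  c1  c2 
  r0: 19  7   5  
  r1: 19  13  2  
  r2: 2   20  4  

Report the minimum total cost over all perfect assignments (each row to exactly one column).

Minimum assignment cost: 11

optimal assignment: row0→col1 (cost 7), row1→col2 (cost 2), row2→col0 (cost 2)
total = 7 + 2 + 2 = 11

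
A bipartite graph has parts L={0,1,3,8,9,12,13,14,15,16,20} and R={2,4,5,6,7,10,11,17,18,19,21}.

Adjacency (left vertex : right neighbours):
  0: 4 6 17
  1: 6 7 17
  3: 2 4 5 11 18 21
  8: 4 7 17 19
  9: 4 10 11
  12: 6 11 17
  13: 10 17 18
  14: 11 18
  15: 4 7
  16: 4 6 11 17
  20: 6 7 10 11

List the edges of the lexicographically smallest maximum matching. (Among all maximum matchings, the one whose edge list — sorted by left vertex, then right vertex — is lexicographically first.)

|M| = 9 (so the lex-smallest maximum matching has 9 edges)
process left vertices in ascending order; for each, take the smallest-labelled available neighbour that still permits 9 edges overall, or leave it unmatched if none does
lex-smallest matching: {0-4, 1-6, 3-2, 8-19, 9-10, 12-11, 13-17, 14-18, 15-7}

Lex-smallest maximum matching: {(0,4), (1,6), (3,2), (8,19), (9,10), (12,11), (13,17), (14,18), (15,7)}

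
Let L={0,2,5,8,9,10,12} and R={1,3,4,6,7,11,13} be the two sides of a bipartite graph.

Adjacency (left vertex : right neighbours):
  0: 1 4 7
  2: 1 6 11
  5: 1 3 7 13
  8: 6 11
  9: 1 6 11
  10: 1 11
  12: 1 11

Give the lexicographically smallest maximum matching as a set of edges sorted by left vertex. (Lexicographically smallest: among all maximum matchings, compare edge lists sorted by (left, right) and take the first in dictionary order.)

Lex-smallest maximum matching: {(0,4), (2,1), (5,3), (8,6), (9,11)}

|M| = 5 (so the lex-smallest maximum matching has 5 edges)
process left vertices in ascending order; for each, take the smallest-labelled available neighbour that still permits 5 edges overall, or leave it unmatched if none does
lex-smallest matching: {0-4, 2-1, 5-3, 8-6, 9-11}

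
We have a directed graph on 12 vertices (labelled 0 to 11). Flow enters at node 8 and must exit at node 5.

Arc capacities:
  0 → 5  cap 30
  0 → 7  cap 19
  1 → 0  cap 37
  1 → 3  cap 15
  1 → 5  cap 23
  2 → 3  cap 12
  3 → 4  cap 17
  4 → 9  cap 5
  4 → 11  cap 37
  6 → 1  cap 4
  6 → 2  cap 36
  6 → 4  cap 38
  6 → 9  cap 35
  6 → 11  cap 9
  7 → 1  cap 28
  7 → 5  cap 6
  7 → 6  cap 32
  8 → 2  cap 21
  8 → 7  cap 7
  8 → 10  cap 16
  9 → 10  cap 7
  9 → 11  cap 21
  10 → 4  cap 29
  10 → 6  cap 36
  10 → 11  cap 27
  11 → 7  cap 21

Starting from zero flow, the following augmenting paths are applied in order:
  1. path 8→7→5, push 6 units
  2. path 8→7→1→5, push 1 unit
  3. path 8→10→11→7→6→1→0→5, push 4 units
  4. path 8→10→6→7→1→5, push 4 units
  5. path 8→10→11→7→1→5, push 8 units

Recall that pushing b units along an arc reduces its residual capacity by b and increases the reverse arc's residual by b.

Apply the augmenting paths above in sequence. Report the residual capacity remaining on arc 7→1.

after path 1 (8→7→5, push 6): res(7,1)=28
after path 2 (8→7→1→5, push 1): res(7,1)=27
after path 3 (8→10→11→7→6→1→0→5, push 4): res(7,1)=27
after path 4 (8→10→6→7→1→5, push 4): res(7,1)=23
after path 5 (8→10→11→7→1→5, push 8): res(7,1)=15

Residual capacity of (7,1): 15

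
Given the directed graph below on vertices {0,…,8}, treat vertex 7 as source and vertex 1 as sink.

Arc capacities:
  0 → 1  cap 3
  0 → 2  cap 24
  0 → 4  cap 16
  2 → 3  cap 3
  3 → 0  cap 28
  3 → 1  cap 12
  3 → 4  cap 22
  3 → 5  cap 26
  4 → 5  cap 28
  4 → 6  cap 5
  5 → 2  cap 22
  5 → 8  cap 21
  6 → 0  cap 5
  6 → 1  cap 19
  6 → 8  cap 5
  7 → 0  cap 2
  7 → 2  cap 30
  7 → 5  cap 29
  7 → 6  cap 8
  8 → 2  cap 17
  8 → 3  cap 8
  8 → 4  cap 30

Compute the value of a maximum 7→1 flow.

augment #1: 7→0→1 bottleneck 2, total now 2
augment #2: 7→6→1 bottleneck 8, total now 10
augment #3: 7→2→3→1 bottleneck 3, total now 13
augment #4: 7→5→8→3→1 bottleneck 8, total now 21
augment #5: 7→5→8→4→6→1 bottleneck 5, total now 26

Maximum flow value: 26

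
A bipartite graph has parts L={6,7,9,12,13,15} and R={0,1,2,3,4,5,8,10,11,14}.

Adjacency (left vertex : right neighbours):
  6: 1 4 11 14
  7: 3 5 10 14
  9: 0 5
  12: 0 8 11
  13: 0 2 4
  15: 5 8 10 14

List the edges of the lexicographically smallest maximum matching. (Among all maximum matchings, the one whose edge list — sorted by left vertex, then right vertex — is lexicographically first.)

Lex-smallest maximum matching: {(6,1), (7,3), (9,0), (12,8), (13,2), (15,5)}

|M| = 6 (so the lex-smallest maximum matching has 6 edges)
process left vertices in ascending order; for each, take the smallest-labelled available neighbour that still permits 6 edges overall, or leave it unmatched if none does
lex-smallest matching: {6-1, 7-3, 9-0, 12-8, 13-2, 15-5}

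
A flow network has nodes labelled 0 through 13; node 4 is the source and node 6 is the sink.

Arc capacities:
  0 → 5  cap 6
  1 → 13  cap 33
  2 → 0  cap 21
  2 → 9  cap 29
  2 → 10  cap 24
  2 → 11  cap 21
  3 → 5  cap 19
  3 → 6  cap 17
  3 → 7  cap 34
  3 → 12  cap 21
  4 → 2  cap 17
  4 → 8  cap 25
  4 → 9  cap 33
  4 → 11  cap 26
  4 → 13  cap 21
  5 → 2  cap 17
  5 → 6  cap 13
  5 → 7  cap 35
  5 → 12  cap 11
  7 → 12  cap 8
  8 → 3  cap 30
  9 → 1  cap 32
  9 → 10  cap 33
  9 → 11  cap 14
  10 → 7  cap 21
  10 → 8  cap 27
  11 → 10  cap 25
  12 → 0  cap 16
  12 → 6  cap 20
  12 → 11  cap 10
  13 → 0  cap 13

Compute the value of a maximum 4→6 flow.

Maximum flow value: 44

augment #1: 4→8→3→6 bottleneck 17, total now 17
augment #2: 4→2→0→5→6 bottleneck 6, total now 23
augment #3: 4→8→3→5→6 bottleneck 7, total now 30
augment #4: 4→8→3→12→6 bottleneck 1, total now 31
augment #5: 4→2→10→7→12→6 bottleneck 8, total now 39
augment #6: 4→2→10→8→3→12→6 bottleneck 3, total now 42
augment #7: 4→9→10→8→3→12→6 bottleneck 2, total now 44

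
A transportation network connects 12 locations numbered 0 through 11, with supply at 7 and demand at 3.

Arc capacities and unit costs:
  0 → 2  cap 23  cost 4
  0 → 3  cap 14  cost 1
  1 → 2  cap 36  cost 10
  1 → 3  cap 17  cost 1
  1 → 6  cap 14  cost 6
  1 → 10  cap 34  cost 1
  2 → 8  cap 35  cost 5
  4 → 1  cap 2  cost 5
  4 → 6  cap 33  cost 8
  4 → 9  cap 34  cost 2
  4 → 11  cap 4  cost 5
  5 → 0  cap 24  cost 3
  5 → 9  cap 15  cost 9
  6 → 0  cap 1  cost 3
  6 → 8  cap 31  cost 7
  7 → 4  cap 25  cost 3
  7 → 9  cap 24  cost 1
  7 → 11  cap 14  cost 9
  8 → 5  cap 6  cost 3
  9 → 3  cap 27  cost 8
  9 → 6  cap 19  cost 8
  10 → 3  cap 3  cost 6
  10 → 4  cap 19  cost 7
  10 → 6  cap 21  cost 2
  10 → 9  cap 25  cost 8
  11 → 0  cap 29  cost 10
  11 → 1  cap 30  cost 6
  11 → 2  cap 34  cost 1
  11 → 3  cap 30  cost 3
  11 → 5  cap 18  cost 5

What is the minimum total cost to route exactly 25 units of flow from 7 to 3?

shortest-cost path #1: 7→9→3 push 24 @ unit cost 9 (adds 216)
shortest-cost path #2: 7→4→1→3 push 1 @ unit cost 9 (adds 9)
total cost = 225

Minimum cost for 25 units: 225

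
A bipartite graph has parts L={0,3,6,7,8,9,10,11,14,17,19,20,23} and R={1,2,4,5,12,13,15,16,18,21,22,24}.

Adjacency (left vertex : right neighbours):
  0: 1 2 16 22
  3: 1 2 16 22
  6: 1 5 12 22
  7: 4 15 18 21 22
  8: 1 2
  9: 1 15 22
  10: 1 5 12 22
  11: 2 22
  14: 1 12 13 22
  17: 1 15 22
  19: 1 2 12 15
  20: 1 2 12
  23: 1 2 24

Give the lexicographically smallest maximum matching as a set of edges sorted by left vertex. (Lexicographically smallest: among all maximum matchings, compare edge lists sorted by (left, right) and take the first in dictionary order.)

|M| = 10 (so the lex-smallest maximum matching has 10 edges)
process left vertices in ascending order; for each, take the smallest-labelled available neighbour that still permits 10 edges overall, or leave it unmatched if none does
lex-smallest matching: {0-1, 3-16, 6-5, 7-4, 8-2, 9-15, 10-12, 11-22, 14-13, 23-24}

Lex-smallest maximum matching: {(0,1), (3,16), (6,5), (7,4), (8,2), (9,15), (10,12), (11,22), (14,13), (23,24)}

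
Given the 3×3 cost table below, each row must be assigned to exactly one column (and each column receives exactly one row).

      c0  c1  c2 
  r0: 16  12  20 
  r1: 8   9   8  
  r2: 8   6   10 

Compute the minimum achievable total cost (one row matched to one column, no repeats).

optimal assignment: row0→col1 (cost 12), row1→col2 (cost 8), row2→col0 (cost 8)
total = 12 + 8 + 8 = 28

Minimum assignment cost: 28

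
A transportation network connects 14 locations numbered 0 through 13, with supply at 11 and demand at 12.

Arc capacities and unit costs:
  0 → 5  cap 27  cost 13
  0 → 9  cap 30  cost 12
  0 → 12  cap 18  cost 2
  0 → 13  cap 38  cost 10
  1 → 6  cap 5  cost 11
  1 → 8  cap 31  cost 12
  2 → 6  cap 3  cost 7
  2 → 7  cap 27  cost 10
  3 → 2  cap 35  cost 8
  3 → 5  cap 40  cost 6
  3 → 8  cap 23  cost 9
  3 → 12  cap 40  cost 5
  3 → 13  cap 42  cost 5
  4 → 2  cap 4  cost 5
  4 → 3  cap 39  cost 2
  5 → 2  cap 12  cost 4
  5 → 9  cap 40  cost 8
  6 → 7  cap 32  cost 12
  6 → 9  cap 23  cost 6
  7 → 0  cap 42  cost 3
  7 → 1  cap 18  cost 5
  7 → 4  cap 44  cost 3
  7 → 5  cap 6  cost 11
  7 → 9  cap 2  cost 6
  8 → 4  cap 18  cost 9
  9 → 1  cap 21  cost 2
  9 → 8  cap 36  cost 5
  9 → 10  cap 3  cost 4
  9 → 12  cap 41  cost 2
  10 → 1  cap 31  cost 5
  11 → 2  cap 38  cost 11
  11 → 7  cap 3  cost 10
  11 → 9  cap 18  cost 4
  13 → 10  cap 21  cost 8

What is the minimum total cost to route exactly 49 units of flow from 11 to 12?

Minimum cost for 49 units: 927

shortest-cost path #1: 11→9→12 push 18 @ unit cost 6 (adds 108)
shortest-cost path #2: 11→7→0→12 push 3 @ unit cost 15 (adds 45)
shortest-cost path #3: 11→2→6→9→12 push 3 @ unit cost 26 (adds 78)
shortest-cost path #4: 11→2→7→0→12 push 15 @ unit cost 26 (adds 390)
shortest-cost path #5: 11→2→7→9→12 push 2 @ unit cost 29 (adds 58)
shortest-cost path #6: 11→2→7→4→3→12 push 8 @ unit cost 31 (adds 248)
total cost = 927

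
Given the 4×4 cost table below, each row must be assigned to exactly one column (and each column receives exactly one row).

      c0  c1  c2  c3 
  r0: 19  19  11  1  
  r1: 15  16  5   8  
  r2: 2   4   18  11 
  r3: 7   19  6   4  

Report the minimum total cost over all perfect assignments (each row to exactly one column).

optimal assignment: row0→col3 (cost 1), row1→col2 (cost 5), row2→col1 (cost 4), row3→col0 (cost 7)
total = 1 + 5 + 4 + 7 = 17

Minimum assignment cost: 17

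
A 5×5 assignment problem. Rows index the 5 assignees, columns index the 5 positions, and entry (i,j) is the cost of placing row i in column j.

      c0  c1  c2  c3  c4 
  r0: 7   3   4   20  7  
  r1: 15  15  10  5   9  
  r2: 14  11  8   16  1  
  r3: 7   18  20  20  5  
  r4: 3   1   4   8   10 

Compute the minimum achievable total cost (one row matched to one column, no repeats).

Minimum assignment cost: 18

optimal assignment: row0→col2 (cost 4), row1→col3 (cost 5), row2→col4 (cost 1), row3→col0 (cost 7), row4→col1 (cost 1)
total = 4 + 5 + 1 + 7 + 1 = 18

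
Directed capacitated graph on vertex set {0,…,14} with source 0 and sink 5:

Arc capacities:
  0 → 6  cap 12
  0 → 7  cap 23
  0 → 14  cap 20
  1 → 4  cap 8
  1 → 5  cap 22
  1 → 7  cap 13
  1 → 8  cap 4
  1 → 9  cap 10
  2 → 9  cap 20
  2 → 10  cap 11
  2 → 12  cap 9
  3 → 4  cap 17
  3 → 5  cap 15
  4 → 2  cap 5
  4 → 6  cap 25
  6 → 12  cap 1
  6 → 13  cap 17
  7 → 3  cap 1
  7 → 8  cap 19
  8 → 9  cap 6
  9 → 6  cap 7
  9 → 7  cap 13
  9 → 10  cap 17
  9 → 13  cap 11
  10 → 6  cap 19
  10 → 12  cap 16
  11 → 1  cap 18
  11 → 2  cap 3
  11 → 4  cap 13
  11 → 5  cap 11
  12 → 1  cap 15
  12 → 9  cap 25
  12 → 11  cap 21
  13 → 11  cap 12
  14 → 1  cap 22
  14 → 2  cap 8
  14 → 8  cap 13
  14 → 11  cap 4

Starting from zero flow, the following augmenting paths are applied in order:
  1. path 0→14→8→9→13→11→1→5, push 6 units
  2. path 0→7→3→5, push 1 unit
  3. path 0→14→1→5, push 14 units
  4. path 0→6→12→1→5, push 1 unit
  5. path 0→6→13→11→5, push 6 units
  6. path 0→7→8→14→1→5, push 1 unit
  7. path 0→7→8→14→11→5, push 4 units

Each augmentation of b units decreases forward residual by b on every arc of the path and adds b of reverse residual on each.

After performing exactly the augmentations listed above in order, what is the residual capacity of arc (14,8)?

after path 1 (0→14→8→9→13→11→1→5, push 6): res(14,8)=7
after path 2 (0→7→3→5, push 1): res(14,8)=7
after path 3 (0→14→1→5, push 14): res(14,8)=7
after path 4 (0→6→12→1→5, push 1): res(14,8)=7
after path 5 (0→6→13→11→5, push 6): res(14,8)=7
after path 6 (0→7→8→14→1→5, push 1): res(14,8)=8
after path 7 (0→7→8→14→11→5, push 4): res(14,8)=12

Residual capacity of (14,8): 12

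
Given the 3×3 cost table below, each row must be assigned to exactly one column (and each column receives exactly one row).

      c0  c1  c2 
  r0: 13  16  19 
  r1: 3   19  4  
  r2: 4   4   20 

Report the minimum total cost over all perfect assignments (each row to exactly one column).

optimal assignment: row0→col0 (cost 13), row1→col2 (cost 4), row2→col1 (cost 4)
total = 13 + 4 + 4 = 21

Minimum assignment cost: 21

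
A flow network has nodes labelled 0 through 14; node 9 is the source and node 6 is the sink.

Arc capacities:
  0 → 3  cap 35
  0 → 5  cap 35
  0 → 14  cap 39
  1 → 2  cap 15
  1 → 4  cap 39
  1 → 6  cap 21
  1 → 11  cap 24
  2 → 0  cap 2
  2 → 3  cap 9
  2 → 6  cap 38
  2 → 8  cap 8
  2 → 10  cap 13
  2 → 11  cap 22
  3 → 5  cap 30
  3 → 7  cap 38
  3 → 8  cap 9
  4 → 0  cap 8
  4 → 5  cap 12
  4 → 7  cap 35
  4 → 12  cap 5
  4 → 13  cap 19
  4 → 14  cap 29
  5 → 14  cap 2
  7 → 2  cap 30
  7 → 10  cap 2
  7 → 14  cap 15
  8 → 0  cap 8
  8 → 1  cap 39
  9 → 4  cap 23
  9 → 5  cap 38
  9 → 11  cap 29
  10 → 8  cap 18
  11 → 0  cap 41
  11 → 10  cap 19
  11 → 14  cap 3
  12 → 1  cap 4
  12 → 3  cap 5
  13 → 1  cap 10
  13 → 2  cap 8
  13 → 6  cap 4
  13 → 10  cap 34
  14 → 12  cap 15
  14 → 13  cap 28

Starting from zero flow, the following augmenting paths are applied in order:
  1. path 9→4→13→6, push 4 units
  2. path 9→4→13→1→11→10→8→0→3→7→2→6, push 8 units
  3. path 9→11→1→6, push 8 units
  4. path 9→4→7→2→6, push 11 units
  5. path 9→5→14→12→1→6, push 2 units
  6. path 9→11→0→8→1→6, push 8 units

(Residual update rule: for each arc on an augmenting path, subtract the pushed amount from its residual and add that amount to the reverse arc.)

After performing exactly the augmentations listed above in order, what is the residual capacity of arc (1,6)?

after path 1 (9→4→13→6, push 4): res(1,6)=21
after path 2 (9→4→13→1→11→10→8→0→3→7→2→6, push 8): res(1,6)=21
after path 3 (9→11→1→6, push 8): res(1,6)=13
after path 4 (9→4→7→2→6, push 11): res(1,6)=13
after path 5 (9→5→14→12→1→6, push 2): res(1,6)=11
after path 6 (9→11→0→8→1→6, push 8): res(1,6)=3

Residual capacity of (1,6): 3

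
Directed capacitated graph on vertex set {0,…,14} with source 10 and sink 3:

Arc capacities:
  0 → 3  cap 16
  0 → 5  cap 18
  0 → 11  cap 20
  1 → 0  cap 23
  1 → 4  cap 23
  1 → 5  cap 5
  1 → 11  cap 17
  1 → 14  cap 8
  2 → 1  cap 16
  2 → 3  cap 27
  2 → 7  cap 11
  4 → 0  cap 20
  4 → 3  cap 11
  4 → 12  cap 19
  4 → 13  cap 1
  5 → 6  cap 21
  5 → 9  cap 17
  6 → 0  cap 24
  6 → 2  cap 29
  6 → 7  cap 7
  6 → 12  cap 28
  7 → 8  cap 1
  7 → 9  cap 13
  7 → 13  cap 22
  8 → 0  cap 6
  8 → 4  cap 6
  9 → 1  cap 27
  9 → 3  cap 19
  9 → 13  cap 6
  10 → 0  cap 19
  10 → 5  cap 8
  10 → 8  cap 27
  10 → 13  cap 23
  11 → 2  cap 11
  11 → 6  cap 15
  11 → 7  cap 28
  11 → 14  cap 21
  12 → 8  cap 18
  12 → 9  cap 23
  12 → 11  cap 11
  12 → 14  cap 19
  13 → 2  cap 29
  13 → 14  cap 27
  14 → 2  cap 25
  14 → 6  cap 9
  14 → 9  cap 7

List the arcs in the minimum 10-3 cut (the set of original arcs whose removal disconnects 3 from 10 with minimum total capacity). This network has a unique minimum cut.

Min-cut arcs: {(8,0), (8,4), (10,0), (10,5), (10,13)} (total capacity 62)

augment #1: 10→0→3 push 16
augment #2: 10→5→9→3 push 8
augment #3: 10→8→4→3 push 6
augment #4: 10→13→2→3 push 23
augment #5: 10→0→5→9→3 push 3
augment #6: 10→8→0→5→9→3 push 6
max flow = 62; residual-reachable set from 10 gives S-side
cut edges (S→T): {(8,0), (8,4), (10,0), (10,5), (10,13)} total cap 62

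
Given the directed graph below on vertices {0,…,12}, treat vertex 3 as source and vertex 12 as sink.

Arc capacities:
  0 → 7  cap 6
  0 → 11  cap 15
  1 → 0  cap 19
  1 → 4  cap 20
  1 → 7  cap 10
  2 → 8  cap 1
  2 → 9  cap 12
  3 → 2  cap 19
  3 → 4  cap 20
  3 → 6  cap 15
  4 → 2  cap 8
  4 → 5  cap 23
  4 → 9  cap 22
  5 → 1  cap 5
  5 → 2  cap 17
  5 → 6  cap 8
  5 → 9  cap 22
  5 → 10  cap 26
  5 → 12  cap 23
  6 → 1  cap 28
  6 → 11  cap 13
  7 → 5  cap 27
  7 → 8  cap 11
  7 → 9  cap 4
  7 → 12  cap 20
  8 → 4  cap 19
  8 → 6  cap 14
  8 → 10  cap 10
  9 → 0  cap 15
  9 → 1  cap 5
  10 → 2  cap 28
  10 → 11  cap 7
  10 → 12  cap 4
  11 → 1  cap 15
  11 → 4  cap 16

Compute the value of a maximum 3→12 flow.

Maximum flow value: 40

augment #1: 3→4→5→12 bottleneck 20, total now 20
augment #2: 3→2→8→10→12 bottleneck 1, total now 21
augment #3: 3→6→1→7→12 bottleneck 10, total now 31
augment #4: 3→2→9→0→7→12 bottleneck 6, total now 37
augment #5: 3→6→1→4→5→12 bottleneck 3, total now 40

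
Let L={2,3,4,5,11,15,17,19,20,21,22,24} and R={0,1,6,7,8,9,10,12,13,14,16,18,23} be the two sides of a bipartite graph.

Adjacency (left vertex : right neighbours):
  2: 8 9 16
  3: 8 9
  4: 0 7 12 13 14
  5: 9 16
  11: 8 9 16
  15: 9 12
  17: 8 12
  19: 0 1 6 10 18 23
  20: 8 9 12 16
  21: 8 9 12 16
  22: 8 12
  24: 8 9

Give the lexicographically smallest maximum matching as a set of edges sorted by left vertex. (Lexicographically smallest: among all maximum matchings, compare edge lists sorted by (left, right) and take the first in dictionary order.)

|M| = 6 (so the lex-smallest maximum matching has 6 edges)
process left vertices in ascending order; for each, take the smallest-labelled available neighbour that still permits 6 edges overall, or leave it unmatched if none does
lex-smallest matching: {2-8, 3-9, 4-0, 5-16, 15-12, 19-1}

Lex-smallest maximum matching: {(2,8), (3,9), (4,0), (5,16), (15,12), (19,1)}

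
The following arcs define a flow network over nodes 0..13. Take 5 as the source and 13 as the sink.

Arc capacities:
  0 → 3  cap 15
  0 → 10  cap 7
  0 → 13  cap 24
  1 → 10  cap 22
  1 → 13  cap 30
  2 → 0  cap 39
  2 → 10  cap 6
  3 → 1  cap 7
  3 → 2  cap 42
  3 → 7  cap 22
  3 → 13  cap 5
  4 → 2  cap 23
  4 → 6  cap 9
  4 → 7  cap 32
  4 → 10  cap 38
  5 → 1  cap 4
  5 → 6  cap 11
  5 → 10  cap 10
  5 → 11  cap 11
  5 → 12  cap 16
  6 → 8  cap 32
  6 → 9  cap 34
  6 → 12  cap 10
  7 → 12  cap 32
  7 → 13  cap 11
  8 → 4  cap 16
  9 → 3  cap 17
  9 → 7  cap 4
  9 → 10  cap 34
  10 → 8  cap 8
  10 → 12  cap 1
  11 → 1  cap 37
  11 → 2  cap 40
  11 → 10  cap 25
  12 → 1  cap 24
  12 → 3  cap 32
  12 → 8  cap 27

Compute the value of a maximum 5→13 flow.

Maximum flow value: 51

augment #1: 5→1→13 bottleneck 4, total now 4
augment #2: 5→11→1→13 bottleneck 11, total now 15
augment #3: 5→12→1→13 bottleneck 15, total now 30
augment #4: 5→12→3→13 bottleneck 1, total now 31
augment #5: 5→6→9→3→13 bottleneck 4, total now 35
augment #6: 5→6→9→7→13 bottleneck 4, total now 39
augment #7: 5→6→8→4→7→13 bottleneck 3, total now 42
augment #8: 5→10→8→4→7→13 bottleneck 4, total now 46
augment #9: 5→10→8→4→2→0→13 bottleneck 4, total now 50
augment #10: 5→10→12→3→2→0→13 bottleneck 1, total now 51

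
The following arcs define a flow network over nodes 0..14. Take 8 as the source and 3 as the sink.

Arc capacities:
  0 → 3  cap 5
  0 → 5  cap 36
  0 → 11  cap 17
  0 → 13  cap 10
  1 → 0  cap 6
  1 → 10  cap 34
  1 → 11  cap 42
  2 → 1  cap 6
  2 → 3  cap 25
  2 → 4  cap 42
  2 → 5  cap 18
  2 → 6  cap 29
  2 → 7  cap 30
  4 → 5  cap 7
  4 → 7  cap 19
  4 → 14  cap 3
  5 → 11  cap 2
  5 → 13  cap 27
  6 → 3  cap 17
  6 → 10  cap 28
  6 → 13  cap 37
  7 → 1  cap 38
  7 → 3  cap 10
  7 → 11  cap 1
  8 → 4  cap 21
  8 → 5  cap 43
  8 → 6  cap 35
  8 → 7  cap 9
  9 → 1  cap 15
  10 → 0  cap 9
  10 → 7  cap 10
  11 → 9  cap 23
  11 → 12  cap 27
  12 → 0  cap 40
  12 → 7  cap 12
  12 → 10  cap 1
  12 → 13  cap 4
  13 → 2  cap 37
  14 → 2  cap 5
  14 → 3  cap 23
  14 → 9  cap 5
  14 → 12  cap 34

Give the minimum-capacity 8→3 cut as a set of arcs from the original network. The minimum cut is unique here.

Min-cut arcs: {(0,3), (2,3), (4,14), (6,3), (7,3)} (total capacity 60)

augment #1: 8→6→3 push 17
augment #2: 8→7→3 push 9
augment #3: 8→4→7→3 push 1
augment #4: 8→4→14→3 push 3
augment #5: 8→5→13→2→3 push 25
augment #6: 8→6→10→0→3 push 5
max flow = 60; residual-reachable set from 8 gives S-side
cut edges (S→T): {(0,3), (2,3), (4,14), (6,3), (7,3)} total cap 60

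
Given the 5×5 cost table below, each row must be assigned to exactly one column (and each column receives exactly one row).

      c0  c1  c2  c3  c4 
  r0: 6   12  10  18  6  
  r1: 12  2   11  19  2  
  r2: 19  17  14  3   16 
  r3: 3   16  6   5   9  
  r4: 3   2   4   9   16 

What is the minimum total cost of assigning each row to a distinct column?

Minimum assignment cost: 18

optimal assignment: row0→col4 (cost 6), row1→col1 (cost 2), row2→col3 (cost 3), row3→col0 (cost 3), row4→col2 (cost 4)
total = 6 + 2 + 3 + 3 + 4 = 18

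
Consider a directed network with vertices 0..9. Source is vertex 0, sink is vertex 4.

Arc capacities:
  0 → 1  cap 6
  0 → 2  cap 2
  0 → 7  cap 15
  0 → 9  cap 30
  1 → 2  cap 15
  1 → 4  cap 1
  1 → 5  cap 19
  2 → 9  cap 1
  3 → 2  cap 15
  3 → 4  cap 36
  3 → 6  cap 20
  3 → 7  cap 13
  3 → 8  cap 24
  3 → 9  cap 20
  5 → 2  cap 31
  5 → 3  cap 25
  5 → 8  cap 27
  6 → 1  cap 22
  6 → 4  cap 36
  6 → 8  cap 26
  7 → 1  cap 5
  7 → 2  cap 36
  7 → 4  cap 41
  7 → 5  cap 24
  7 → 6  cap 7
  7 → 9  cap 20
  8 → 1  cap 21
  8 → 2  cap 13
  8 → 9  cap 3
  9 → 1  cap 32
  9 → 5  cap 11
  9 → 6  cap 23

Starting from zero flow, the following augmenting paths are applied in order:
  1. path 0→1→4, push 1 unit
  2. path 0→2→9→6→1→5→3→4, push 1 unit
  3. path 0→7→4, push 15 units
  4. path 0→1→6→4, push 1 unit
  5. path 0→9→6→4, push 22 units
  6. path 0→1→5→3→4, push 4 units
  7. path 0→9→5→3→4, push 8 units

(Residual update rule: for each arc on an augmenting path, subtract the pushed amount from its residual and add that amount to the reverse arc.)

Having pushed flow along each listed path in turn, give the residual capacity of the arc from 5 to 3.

after path 1 (0→1→4, push 1): res(5,3)=25
after path 2 (0→2→9→6→1→5→3→4, push 1): res(5,3)=24
after path 3 (0→7→4, push 15): res(5,3)=24
after path 4 (0→1→6→4, push 1): res(5,3)=24
after path 5 (0→9→6→4, push 22): res(5,3)=24
after path 6 (0→1→5→3→4, push 4): res(5,3)=20
after path 7 (0→9→5→3→4, push 8): res(5,3)=12

Residual capacity of (5,3): 12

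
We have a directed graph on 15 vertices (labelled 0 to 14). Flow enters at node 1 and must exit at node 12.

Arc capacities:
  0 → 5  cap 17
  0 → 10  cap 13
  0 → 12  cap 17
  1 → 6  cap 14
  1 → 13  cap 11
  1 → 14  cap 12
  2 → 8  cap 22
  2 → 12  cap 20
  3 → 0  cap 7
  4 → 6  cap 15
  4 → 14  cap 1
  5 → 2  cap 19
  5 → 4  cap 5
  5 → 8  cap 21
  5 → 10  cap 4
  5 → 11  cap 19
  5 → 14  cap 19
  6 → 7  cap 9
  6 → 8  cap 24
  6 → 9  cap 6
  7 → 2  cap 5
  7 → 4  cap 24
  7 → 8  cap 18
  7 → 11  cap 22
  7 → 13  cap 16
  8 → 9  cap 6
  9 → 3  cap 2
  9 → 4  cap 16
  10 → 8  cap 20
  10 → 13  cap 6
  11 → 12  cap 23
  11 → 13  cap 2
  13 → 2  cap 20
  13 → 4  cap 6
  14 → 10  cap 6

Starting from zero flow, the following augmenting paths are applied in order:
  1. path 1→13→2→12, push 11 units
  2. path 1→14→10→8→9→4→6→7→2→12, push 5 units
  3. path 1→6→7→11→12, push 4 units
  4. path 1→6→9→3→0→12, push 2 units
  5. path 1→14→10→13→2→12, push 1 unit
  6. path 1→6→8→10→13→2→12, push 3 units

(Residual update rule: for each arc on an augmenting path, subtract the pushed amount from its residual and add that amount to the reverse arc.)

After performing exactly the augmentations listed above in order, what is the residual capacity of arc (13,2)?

Residual capacity of (13,2): 5

after path 1 (1→13→2→12, push 11): res(13,2)=9
after path 2 (1→14→10→8→9→4→6→7→2→12, push 5): res(13,2)=9
after path 3 (1→6→7→11→12, push 4): res(13,2)=9
after path 4 (1→6→9→3→0→12, push 2): res(13,2)=9
after path 5 (1→14→10→13→2→12, push 1): res(13,2)=8
after path 6 (1→6→8→10→13→2→12, push 3): res(13,2)=5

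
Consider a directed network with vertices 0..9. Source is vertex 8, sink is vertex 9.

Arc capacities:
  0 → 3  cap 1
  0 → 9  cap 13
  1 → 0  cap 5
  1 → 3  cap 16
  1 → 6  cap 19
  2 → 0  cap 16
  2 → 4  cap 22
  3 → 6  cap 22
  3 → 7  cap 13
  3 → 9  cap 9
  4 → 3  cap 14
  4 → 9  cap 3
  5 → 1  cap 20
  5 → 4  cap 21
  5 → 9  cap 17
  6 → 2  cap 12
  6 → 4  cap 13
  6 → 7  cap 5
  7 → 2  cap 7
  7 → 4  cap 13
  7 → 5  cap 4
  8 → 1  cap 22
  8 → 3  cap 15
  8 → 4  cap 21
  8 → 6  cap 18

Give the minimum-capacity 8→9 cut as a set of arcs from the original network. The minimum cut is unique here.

Min-cut arcs: {(0,9), (3,9), (4,9), (7,5)} (total capacity 29)

augment #1: 8→3→9 push 9
augment #2: 8→4→9 push 3
augment #3: 8→1→0→9 push 5
augment #4: 8→3→7→5→9 push 4
augment #5: 8→6→2→0→9 push 8
max flow = 29; residual-reachable set from 8 gives S-side
cut edges (S→T): {(0,9), (3,9), (4,9), (7,5)} total cap 29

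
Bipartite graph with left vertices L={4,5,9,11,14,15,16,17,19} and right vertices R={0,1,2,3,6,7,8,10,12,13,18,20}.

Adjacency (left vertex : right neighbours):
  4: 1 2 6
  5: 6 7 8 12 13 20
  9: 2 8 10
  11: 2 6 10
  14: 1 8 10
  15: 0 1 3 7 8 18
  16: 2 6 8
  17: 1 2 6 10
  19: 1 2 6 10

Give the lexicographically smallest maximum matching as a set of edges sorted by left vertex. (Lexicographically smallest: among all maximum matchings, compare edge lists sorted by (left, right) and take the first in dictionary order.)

Lex-smallest maximum matching: {(4,1), (5,7), (9,2), (11,6), (14,8), (15,0), (17,10)}

|M| = 7 (so the lex-smallest maximum matching has 7 edges)
process left vertices in ascending order; for each, take the smallest-labelled available neighbour that still permits 7 edges overall, or leave it unmatched if none does
lex-smallest matching: {4-1, 5-7, 9-2, 11-6, 14-8, 15-0, 17-10}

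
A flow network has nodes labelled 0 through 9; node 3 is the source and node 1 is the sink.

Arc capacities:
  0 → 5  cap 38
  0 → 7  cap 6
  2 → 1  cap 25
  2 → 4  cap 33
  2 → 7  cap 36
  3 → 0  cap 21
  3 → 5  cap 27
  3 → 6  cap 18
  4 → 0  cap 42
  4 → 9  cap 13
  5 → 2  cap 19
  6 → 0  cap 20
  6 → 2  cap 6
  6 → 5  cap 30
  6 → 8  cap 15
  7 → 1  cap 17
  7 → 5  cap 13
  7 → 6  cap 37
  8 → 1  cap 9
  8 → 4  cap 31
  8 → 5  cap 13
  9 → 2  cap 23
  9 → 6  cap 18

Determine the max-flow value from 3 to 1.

Maximum flow value: 43

augment #1: 3→0→7→1 bottleneck 6, total now 6
augment #2: 3→5→2→1 bottleneck 19, total now 25
augment #3: 3→6→2→1 bottleneck 6, total now 31
augment #4: 3→6→8→1 bottleneck 9, total now 40
augment #5: 3→6→8→4→9→2→7→1 bottleneck 3, total now 43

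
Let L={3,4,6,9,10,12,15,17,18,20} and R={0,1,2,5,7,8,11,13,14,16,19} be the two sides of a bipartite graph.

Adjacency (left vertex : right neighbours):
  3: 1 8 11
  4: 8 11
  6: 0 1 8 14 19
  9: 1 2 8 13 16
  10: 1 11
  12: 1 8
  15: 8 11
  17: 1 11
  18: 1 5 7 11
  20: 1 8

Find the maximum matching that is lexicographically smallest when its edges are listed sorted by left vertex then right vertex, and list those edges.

Lex-smallest maximum matching: {(3,1), (4,8), (6,0), (9,2), (10,11), (18,5)}

|M| = 6 (so the lex-smallest maximum matching has 6 edges)
process left vertices in ascending order; for each, take the smallest-labelled available neighbour that still permits 6 edges overall, or leave it unmatched if none does
lex-smallest matching: {3-1, 4-8, 6-0, 9-2, 10-11, 18-5}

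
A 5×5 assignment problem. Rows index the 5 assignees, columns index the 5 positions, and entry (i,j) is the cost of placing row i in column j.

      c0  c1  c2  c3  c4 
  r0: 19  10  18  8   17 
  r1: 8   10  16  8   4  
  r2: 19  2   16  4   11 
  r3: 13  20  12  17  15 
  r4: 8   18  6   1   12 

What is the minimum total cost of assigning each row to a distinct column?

optimal assignment: row0→col3 (cost 8), row1→col4 (cost 4), row2→col1 (cost 2), row3→col0 (cost 13), row4→col2 (cost 6)
total = 8 + 4 + 2 + 13 + 6 = 33

Minimum assignment cost: 33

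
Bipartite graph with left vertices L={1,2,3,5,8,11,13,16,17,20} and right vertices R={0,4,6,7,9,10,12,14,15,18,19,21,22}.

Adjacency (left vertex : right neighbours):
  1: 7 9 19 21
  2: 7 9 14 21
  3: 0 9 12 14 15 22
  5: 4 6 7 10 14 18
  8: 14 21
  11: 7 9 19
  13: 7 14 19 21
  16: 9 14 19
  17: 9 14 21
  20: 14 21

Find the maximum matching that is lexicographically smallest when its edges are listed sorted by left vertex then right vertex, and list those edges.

Lex-smallest maximum matching: {(1,7), (2,9), (3,0), (5,4), (8,14), (11,19), (13,21)}

|M| = 7 (so the lex-smallest maximum matching has 7 edges)
process left vertices in ascending order; for each, take the smallest-labelled available neighbour that still permits 7 edges overall, or leave it unmatched if none does
lex-smallest matching: {1-7, 2-9, 3-0, 5-4, 8-14, 11-19, 13-21}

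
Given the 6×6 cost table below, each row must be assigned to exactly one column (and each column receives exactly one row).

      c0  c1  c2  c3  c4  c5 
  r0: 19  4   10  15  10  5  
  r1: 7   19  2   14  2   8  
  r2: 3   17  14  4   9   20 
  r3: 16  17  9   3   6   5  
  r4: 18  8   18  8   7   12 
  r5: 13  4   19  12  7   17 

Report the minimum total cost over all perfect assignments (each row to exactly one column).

Minimum assignment cost: 24

optimal assignment: row0→col5 (cost 5), row1→col2 (cost 2), row2→col0 (cost 3), row3→col3 (cost 3), row4→col4 (cost 7), row5→col1 (cost 4)
total = 5 + 2 + 3 + 3 + 7 + 4 = 24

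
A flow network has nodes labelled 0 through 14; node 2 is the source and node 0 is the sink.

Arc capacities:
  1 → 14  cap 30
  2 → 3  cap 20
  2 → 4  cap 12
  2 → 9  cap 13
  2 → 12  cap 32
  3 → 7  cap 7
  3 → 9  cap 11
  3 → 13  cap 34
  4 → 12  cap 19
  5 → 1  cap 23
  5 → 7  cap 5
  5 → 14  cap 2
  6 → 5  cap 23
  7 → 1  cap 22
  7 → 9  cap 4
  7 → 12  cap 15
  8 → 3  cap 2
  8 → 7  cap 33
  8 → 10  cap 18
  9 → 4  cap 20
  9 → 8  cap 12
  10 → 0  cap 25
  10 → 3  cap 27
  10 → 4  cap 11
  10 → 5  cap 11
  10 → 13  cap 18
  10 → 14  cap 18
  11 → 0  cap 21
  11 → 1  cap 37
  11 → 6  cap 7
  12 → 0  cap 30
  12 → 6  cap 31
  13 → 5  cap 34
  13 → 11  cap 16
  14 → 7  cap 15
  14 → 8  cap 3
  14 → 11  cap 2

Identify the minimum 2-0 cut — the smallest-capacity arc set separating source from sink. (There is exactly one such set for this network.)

Min-cut arcs: {(9,8), (12,0), (13,11), (14,8), (14,11)} (total capacity 63)

augment #1: 2→12→0 push 30
augment #2: 2→3→13→11→0 push 16
augment #3: 2→9→8→10→0 push 12
augment #4: 2→3→7→1→14→11→0 push 2
augment #5: 2→3→7→1→14→8→10→0 push 2
augment #6: 2→12→6→5→14→8→10→0 push 1
max flow = 63; residual-reachable set from 2 gives S-side
cut edges (S→T): {(9,8), (12,0), (13,11), (14,8), (14,11)} total cap 63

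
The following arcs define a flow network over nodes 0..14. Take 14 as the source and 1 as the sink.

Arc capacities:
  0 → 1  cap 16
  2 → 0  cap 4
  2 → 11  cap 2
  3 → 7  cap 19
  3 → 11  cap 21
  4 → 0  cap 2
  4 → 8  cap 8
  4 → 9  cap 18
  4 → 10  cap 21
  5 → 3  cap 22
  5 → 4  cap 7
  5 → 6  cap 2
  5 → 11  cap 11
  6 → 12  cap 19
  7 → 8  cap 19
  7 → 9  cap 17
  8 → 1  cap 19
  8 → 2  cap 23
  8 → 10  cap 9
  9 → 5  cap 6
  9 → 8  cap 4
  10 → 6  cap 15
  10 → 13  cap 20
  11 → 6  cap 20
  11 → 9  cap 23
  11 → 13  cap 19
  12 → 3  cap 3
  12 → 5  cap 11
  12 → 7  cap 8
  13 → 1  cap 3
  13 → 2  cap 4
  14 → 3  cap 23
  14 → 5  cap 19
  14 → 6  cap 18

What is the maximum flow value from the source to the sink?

augment #1: 14→3→7→8→1 bottleneck 19, total now 19
augment #2: 14→3→11→13→1 bottleneck 3, total now 22
augment #3: 14→5→4→0→1 bottleneck 2, total now 24
augment #4: 14→3→11→13→2→0→1 bottleneck 1, total now 25
augment #5: 14→5→4→8→2→0→1 bottleneck 3, total now 28

Maximum flow value: 28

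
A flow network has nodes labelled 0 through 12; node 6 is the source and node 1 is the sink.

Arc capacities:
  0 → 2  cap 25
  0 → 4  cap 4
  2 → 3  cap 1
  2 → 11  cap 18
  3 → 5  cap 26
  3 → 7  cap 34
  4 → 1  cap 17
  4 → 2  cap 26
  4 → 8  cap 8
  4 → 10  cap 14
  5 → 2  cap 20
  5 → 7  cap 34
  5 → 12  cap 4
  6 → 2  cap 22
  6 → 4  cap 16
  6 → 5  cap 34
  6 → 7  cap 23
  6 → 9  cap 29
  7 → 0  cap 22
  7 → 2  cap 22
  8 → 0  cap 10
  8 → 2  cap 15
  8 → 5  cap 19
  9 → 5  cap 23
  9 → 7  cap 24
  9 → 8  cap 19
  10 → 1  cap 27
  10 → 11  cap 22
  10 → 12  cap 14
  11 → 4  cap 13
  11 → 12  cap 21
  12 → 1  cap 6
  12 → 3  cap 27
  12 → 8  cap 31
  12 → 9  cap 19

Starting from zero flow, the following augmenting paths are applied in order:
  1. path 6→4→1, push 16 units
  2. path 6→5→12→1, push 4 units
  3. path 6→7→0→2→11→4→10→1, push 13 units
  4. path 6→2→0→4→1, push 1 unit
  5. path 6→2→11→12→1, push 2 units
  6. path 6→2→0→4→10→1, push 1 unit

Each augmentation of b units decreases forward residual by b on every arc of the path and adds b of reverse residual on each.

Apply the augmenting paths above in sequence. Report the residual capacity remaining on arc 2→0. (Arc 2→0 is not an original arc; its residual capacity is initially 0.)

Residual capacity of (2,0): 11

after path 1 (6→4→1, push 16): res(2,0)=0
after path 2 (6→5→12→1, push 4): res(2,0)=0
after path 3 (6→7→0→2→11→4→10→1, push 13): res(2,0)=13
after path 4 (6→2→0→4→1, push 1): res(2,0)=12
after path 5 (6→2→11→12→1, push 2): res(2,0)=12
after path 6 (6→2→0→4→10→1, push 1): res(2,0)=11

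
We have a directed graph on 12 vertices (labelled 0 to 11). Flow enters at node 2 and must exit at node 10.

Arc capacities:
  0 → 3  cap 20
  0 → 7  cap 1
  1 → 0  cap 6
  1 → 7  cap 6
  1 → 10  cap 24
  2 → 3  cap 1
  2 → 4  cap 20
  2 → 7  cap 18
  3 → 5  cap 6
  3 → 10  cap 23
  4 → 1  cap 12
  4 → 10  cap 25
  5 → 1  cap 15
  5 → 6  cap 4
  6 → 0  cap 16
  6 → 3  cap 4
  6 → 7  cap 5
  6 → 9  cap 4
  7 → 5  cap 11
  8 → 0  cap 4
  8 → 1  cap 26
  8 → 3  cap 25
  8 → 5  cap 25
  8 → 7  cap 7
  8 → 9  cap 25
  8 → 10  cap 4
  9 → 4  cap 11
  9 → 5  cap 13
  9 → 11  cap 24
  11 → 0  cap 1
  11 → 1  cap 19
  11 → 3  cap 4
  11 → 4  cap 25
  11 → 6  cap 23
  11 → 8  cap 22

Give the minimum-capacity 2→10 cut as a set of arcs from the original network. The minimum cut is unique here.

Min-cut arcs: {(2,3), (2,4), (7,5)} (total capacity 32)

augment #1: 2→3→10 push 1
augment #2: 2→4→10 push 20
augment #3: 2→7→5→1→10 push 11
max flow = 32; residual-reachable set from 2 gives S-side
cut edges (S→T): {(2,3), (2,4), (7,5)} total cap 32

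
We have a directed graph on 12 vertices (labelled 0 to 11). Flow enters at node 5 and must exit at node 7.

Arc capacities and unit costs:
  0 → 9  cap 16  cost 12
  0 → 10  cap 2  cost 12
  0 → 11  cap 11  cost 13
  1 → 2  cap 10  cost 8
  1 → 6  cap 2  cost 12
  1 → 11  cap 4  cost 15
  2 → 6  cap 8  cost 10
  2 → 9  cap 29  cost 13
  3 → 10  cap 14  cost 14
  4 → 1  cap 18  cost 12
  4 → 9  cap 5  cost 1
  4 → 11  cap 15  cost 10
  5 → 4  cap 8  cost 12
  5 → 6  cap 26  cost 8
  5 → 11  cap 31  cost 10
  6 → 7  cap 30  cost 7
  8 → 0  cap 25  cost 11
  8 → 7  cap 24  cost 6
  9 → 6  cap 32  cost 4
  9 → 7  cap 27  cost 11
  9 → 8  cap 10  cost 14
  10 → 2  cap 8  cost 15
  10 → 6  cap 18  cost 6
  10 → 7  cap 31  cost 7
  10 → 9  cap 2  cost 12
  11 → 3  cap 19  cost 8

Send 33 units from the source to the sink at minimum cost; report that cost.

Minimum cost for 33 units: 588

shortest-cost path #1: 5→6→7 push 26 @ unit cost 15 (adds 390)
shortest-cost path #2: 5→4→9→7 push 5 @ unit cost 24 (adds 120)
shortest-cost path #3: 5→11→3→10→7 push 2 @ unit cost 39 (adds 78)
total cost = 588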